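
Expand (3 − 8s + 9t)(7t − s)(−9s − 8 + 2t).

325st − 168t − 462t² − 37s² + 24s + 601s²t − 697st² − 72s³ + 126t³

(3 − 8s + 9t)(7t − s)(−9s − 8 + 2t)
= (21t − 3s − 56st + 8s² + 63t² − 9st)(−9s − 8 + 2t)    [distributive law]
= (21t − 3s − 65st + 8s² + 63t²)(−9s − 8 + 2t)    [combine like terms]
= −189st − 168t + 42t² + 27s² + 24s − 6st + 585s²t + 520st − 130st² − 72s³ − 64s² + 16s²t − 567st² − 504t² + 126t³    [distributive law]
= 325st − 168t − 462t² − 37s² + 24s + 601s²t − 697st² − 72s³ + 126t³    [combine like terms]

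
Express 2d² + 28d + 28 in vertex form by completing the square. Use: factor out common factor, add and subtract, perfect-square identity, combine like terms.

2d² + 28d + 28
= 2(d² + 14d) + 28    [factor out 2 from the d-terms]
= 2(d² + 14d + 49 - 49) + 28    [add and subtract 49 inside the bracket]
= 2(d + 7)² - 98 + 28    [perfect-square identity]
= 2(d + 7)² - 70    [combine constants]

2(d + 7)² - 70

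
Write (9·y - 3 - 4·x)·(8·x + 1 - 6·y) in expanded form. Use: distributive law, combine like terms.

(9·y - 3 - 4·x)·(8·x + 1 - 6·y)
= 72·x·y + 9·y - 54·y^2 - 24·x - 3 + 18·y - 32·x^2 - 4·x + 24·x·y    [distributive law]
= 96·x·y + 27·y - 54·y^2 - 28·x - 3 - 32·x^2    [combine like terms]

96·x·y + 27·y - 54·y^2 - 28·x - 3 - 32·x^2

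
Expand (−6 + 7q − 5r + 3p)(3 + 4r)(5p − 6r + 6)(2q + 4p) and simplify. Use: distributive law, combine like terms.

(−6 + 7q − 5r + 3p)(3 + 4r)(5p − 6r + 6)(2q + 4p)
= (−18 − 24r + 21q + 28qr − 15r − 20r^2 + 9p + 12pr)(5p − 6r + 6)(2q + 4p)    [distributive law]
= (−18 − 39r + 21q + 28qr − 20r^2 + 9p + 12pr)(5p − 6r + 6)(2q + 4p)    [combine like terms]
= (−90p + 108r − 108 − 195pr + 234r^2 − 234r + 105pq − 126qr + 126q + 140pqr − 168qr^2 + 168qr − 100pr^2 + 120r^3 − 120r^2 + 45p^2 − 54pr + 54p + 60p^2r − 72pr^2 + 72pr)(2q + 4p)    [distributive law]
= (−36p − 126r − 108 − 177pr + 114r^2 + 105pq + 42qr + 126q + 140pqr − 168qr^2 − 172pr^2 + 120r^3 + 45p^2 + 60p^2r)(2q + 4p)    [combine like terms]
= −72pq − 144p^2 − 252qr − 504pr − 216q − 432p − 354pqr − 708p^2r + 228qr^2 + 456pr^2 + 210pq^2 + 420p^2q + 84q^2r + 168pqr + 252q^2 + 504pq + 280pq^2r + 560p^2qr − 336q^2r^2 − 672pqr^2 − 344pqr^2 − 688p^2r^2 + 240qr^3 + 480pr^3 + 90p^2q + 180p^3 + 120p^2qr + 240p^3r    [distributive law]
= 432pq − 144p^2 − 252qr − 504pr − 216q − 432p − 186pqr − 708p^2r + 228qr^2 + 456pr^2 + 210pq^2 + 510p^2q + 84q^2r + 252q^2 + 280pq^2r + 680p^2qr − 336q^2r^2 − 1016pqr^2 − 688p^2r^2 + 240qr^3 + 480pr^3 + 180p^3 + 240p^3r    [combine like terms]

432pq − 144p^2 − 252qr − 504pr − 216q − 432p − 186pqr − 708p^2r + 228qr^2 + 456pr^2 + 210pq^2 + 510p^2q + 84q^2r + 252q^2 + 280pq^2r + 680p^2qr − 336q^2r^2 − 1016pqr^2 − 688p^2r^2 + 240qr^3 + 480pr^3 + 180p^3 + 240p^3r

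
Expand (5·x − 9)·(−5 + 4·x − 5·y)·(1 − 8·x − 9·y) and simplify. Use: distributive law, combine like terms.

−421·x + 508·x^2 + 164·x·y − 160·x^3 + 20·x^2·y + 225·x·y^2 + 45 − 360·y − 405·y^2

(5·x − 9)·(−5 + 4·x − 5·y)·(1 − 8·x − 9·y)
= (−25·x + 20·x^2 − 25·x·y + 45 − 36·x + 45·y)·(1 − 8·x − 9·y)    [distributive law]
= (−61·x + 20·x^2 − 25·x·y + 45 + 45·y)·(1 − 8·x − 9·y)    [combine like terms]
= −61·x + 488·x^2 + 549·x·y + 20·x^2 − 160·x^3 − 180·x^2·y − 25·x·y + 200·x^2·y + 225·x·y^2 + 45 − 360·x − 405·y + 45·y − 360·x·y − 405·y^2    [distributive law]
= −421·x + 508·x^2 + 164·x·y − 160·x^3 + 20·x^2·y + 225·x·y^2 + 45 − 360·y − 405·y^2    [combine like terms]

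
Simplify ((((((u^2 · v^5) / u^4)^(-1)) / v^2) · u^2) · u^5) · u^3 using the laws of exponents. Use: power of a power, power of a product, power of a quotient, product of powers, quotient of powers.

((((((u^2 · v^5) / u^4)^(-1)) / v^2) · u^2) · u^5) · u^3
= ((((((u^2 · v^5)^(-1)) / ((u^4)^(-1))) / v^2) · u^2) · u^5) · u^3    [power of a quotient]
= (((((((u^2)^(-1)) · ((v^5)^(-1))) / ((u^4)^(-1))) / v^2) · u^2) · u^5) · u^3    [power of a product]
= (((((u^(-2) · ((v^5)^(-1))) / ((u^4)^(-1))) / v^2) · u^2) · u^5) · u^3    [power of a power]
= (((((u^(-2) · v^(-5)) / ((u^4)^(-1))) / v^2) · u^2) · u^5) · u^3    [power of a power]
= (((((u^(-2) · v^(-5)) / u^(-4)) / v^2) · u^2) · u^5) · u^3    [power of a power]
= u^12v^(-7)    [quotient of powers; product of powers]

u^12v^(-7)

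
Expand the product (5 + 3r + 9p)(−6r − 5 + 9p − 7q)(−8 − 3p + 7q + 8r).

160r + 351pr − 427qr − 216r^2 + 200 + 75p + 105q + 609pq − 245q^2 − 162pr^2 − 294qr^2 − 144r^3 + 729p^2r − 630pqr − 147q^2r − 648p^2 − 243p^3 + 756p^2q − 441pq^2

(5 + 3r + 9p)(−6r − 5 + 9p − 7q)(−8 − 3p + 7q + 8r)
= (−30r − 25 + 45p − 35q − 18r^2 − 15r + 27pr − 21qr − 54pr − 45p + 81p^2 − 63pq)(−8 − 3p + 7q + 8r)    [distributive law]
= (−45r − 25 − 35q − 18r^2 − 27pr − 21qr + 81p^2 − 63pq)(−8 − 3p + 7q + 8r)    [combine like terms]
= 360r + 135pr − 315qr − 360r^2 + 200 + 75p − 175q − 200r + 280q + 105pq − 245q^2 − 280qr + 144r^2 + 54pr^2 − 126qr^2 − 144r^3 + 216pr + 81p^2r − 189pqr − 216pr^2 + 168qr + 63pqr − 147q^2r − 168qr^2 − 648p^2 − 243p^3 + 567p^2q + 648p^2r + 504pq + 189p^2q − 441pq^2 − 504pqr    [distributive law]
= 160r + 351pr − 427qr − 216r^2 + 200 + 75p + 105q + 609pq − 245q^2 − 162pr^2 − 294qr^2 − 144r^3 + 729p^2r − 630pqr − 147q^2r − 648p^2 − 243p^3 + 756p^2q − 441pq^2    [combine like terms]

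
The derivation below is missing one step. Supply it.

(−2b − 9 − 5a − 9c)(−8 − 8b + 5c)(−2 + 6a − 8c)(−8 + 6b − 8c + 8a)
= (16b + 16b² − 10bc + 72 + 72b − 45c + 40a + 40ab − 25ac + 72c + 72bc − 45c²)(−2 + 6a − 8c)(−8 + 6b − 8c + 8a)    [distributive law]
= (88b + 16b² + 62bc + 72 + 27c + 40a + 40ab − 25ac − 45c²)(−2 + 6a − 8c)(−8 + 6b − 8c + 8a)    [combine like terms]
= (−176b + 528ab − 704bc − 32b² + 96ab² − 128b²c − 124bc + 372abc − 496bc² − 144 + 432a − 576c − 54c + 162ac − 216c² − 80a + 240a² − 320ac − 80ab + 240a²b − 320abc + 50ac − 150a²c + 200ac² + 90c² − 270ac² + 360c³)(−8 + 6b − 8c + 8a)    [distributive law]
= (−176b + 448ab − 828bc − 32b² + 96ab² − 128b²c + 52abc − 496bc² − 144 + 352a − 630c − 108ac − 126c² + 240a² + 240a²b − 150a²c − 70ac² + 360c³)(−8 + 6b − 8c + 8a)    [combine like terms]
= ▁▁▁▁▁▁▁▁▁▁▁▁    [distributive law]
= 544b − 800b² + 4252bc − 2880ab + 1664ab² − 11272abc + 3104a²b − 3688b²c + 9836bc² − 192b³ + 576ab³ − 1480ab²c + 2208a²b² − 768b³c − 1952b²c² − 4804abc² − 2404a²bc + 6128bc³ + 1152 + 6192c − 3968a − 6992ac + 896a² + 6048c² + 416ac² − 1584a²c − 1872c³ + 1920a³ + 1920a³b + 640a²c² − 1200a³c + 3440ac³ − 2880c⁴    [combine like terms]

After distributive law, the bracketed line is:

1408b − 1056b² + 1408bc − 1408ab − 3584ab + 2688ab² − 3584abc + 3584a²b + 6624bc − 4968b²c + 6624bc² − 6624abc + 256b² − 192b³ + 256b²c − 256ab² − 768ab² + 576ab³ − 768ab²c + 768a²b² + 1024b²c − 768b³c + 1024b²c² − 1024ab²c − 416abc + 312ab²c − 416abc² + 416a²bc + 3968bc² − 2976b²c² + 3968bc³ − 3968abc² + 1152 − 864b + 1152c − 1152a − 2816a + 2112ab − 2816ac + 2816a² + 5040c − 3780bc + 5040c² − 5040ac + 864ac − 648abc + 864ac² − 864a²c + 1008c² − 756bc² + 1008c³ − 1008ac² − 1920a² + 1440a²b − 1920a²c + 1920a³ − 1920a²b + 1440a²b² − 1920a²bc + 1920a³b + 1200a²c − 900a²bc + 1200a²c² − 1200a³c + 560ac² − 420abc² + 560ac³ − 560a²c² − 2880c³ + 2160bc³ − 2880c⁴ + 2880ac³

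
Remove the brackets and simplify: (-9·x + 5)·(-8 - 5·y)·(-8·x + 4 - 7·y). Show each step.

(-9·x + 5)·(-8 - 5·y)·(-8·x + 4 - 7·y)
= (72·x + 45·x·y - 40 - 25·y)·(-8·x + 4 - 7·y)    [distributive law]
= -576·x^2 + 288·x - 504·x·y - 360·x^2·y + 180·x·y - 315·x·y^2 + 320·x - 160 + 280·y + 200·x·y - 100·y + 175·y^2    [distributive law]
= -576·x^2 + 608·x - 124·x·y - 360·x^2·y - 315·x·y^2 - 160 + 180·y + 175·y^2    [combine like terms]

-576·x^2 + 608·x - 124·x·y - 360·x^2·y - 315·x·y^2 - 160 + 180·y + 175·y^2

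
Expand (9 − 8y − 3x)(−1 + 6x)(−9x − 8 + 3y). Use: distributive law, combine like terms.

(9 − 8y − 3x)(−1 + 6x)(−9x − 8 + 3y)
= (−9 + 54x + 8y − 48xy + 3x − 18x^2)(−9x − 8 + 3y)    [distributive law]
= (−9 + 57x + 8y − 48xy − 18x^2)(−9x − 8 + 3y)    [combine like terms]
= 81x + 72 − 27y − 513x^2 − 456x + 171xy − 72xy − 64y + 24y^2 + 432x^2y + 384xy − 144xy^2 + 162x^3 + 144x^2 − 54x^2y    [distributive law]
= −375x + 72 − 91y − 369x^2 + 483xy + 24y^2 + 378x^2y − 144xy^2 + 162x^3    [combine like terms]

−375x + 72 − 91y − 369x^2 + 483xy + 24y^2 + 378x^2y − 144xy^2 + 162x^3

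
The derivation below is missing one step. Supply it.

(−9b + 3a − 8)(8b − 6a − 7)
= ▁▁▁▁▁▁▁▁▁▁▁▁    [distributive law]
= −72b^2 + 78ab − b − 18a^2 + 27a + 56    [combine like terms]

After distributive law, the bracketed line is:

−72b^2 + 54ab + 63b + 24ab − 18a^2 − 21a − 64b + 48a + 56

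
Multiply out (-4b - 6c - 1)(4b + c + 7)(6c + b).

(-4b - 6c - 1)(4b + c + 7)(6c + b)
= (-16b^2 - 4bc - 28b - 24bc - 6c^2 - 42c - 4b - c - 7)(6c + b)    [distributive law]
= (-16b^2 - 28bc - 32b - 6c^2 - 43c - 7)(6c + b)    [combine like terms]
= -96b^2c - 16b^3 - 168bc^2 - 28b^2c - 192bc - 32b^2 - 36c^3 - 6bc^2 - 258c^2 - 43bc - 42c - 7b    [distributive law]
= -124b^2c - 16b^3 - 174bc^2 - 235bc - 32b^2 - 36c^3 - 258c^2 - 42c - 7b    [combine like terms]

-124b^2c - 16b^3 - 174bc^2 - 235bc - 32b^2 - 36c^3 - 258c^2 - 42c - 7b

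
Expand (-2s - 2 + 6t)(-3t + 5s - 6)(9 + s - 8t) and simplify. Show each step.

(-2s - 2 + 6t)(-3t + 5s - 6)(9 + s - 8t)
= (6st - 10s² + 12s + 6t - 10s + 12 - 18t² + 30st - 36t)(9 + s - 8t)    [distributive law]
= (36st - 10s² + 2s - 30t + 12 - 18t²)(9 + s - 8t)    [combine like terms]
= 324st + 36s²t - 288st² - 90s² - 10s³ + 80s²t + 18s + 2s² - 16st - 270t - 30st + 240t² + 108 + 12s - 96t - 162t² - 18st² + 144t³    [distributive law]
= 278st + 116s²t - 306st² - 88s² - 10s³ + 30s - 366t + 78t² + 108 + 144t³    [combine like terms]

278st + 116s²t - 306st² - 88s² - 10s³ + 30s - 366t + 78t² + 108 + 144t³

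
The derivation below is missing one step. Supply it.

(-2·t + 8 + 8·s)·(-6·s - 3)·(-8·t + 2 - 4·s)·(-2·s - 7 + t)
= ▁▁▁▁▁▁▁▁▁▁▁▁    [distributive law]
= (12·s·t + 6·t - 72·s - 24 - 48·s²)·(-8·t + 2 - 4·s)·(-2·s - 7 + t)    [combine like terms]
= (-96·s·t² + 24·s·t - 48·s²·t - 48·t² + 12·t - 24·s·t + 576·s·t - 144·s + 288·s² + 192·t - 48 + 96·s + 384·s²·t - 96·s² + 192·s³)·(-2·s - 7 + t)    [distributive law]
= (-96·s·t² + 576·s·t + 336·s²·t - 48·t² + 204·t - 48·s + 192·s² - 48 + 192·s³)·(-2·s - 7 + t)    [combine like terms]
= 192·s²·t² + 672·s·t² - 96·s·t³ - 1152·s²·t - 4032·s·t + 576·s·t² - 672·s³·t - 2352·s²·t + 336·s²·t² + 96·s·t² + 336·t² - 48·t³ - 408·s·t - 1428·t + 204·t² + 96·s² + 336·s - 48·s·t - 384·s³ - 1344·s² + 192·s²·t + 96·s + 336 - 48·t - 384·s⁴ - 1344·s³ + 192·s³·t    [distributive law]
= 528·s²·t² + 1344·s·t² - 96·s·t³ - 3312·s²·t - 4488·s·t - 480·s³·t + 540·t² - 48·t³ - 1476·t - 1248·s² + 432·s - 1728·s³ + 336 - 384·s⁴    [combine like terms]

After distributive law, the bracketed line is:

(12·s·t + 6·t - 48·s - 24 - 48·s² - 24·s)·(-8·t + 2 - 4·s)·(-2·s - 7 + t)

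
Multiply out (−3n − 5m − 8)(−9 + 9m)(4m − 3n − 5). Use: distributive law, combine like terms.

(−3n − 5m − 8)(−9 + 9m)(4m − 3n − 5)
= (27n − 27mn + 45m − 45m² + 72 − 72m)(4m − 3n − 5)    [distributive law]
= (27n − 27mn − 27m − 45m² + 72)(4m − 3n − 5)    [combine like terms]
= 108mn − 81n² − 135n − 108m²n + 81mn² + 135mn − 108m² + 81mn + 135m − 180m³ + 135m²n + 225m² + 288m − 216n − 360    [distributive law]
= 324mn − 81n² − 351n + 27m²n + 81mn² + 117m² + 423m − 180m³ − 360    [combine like terms]

324mn − 81n² − 351n + 27m²n + 81mn² + 117m² + 423m − 180m³ − 360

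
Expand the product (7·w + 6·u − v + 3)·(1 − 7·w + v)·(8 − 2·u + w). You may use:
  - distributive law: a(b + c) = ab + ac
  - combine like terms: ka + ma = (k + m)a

−109·w − 302·u·w − 406·w^2 + 56·u·w^2 − 49·w^3 + 114·v·w − 22·u·v·w + 14·v·w^2 + 42·u − 12·u^2 + 84·u^2·w + 44·u·v − 12·u^2·v + 16·v − 8·v^2 + 2·u·v^2 − v^2·w + 24

(7·w + 6·u − v + 3)·(1 − 7·w + v)·(8 − 2·u + w)
= (7·w − 49·w^2 + 7·v·w + 6·u − 42·u·w + 6·u·v − v + 7·v·w − v^2 + 3 − 21·w + 3·v)·(8 − 2·u + w)    [distributive law]
= (−14·w − 49·w^2 + 14·v·w + 6·u − 42·u·w + 6·u·v + 2·v − v^2 + 3)·(8 − 2·u + w)    [combine like terms]
= −112·w + 28·u·w − 14·w^2 − 392·w^2 + 98·u·w^2 − 49·w^3 + 112·v·w − 28·u·v·w + 14·v·w^2 + 48·u − 12·u^2 + 6·u·w − 336·u·w + 84·u^2·w − 42·u·w^2 + 48·u·v − 12·u^2·v + 6·u·v·w + 16·v − 4·u·v + 2·v·w − 8·v^2 + 2·u·v^2 − v^2·w + 24 − 6·u + 3·w    [distributive law]
= −109·w − 302·u·w − 406·w^2 + 56·u·w^2 − 49·w^3 + 114·v·w − 22·u·v·w + 14·v·w^2 + 42·u − 12·u^2 + 84·u^2·w + 44·u·v − 12·u^2·v + 16·v − 8·v^2 + 2·u·v^2 − v^2·w + 24    [combine like terms]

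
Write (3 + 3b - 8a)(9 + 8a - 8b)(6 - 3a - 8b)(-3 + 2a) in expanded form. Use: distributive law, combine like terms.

-486 + 1431a - 18a^2 + 594b - 3105ab - 1056a^3 + 1062a^2b + 504b^2 + 1560ab^2 + 496a^3b - 1264a^2b^2 - 576b^3 + 384ab^3 + 384a^4

(3 + 3b - 8a)(9 + 8a - 8b)(6 - 3a - 8b)(-3 + 2a)
= (27 + 24a - 24b + 27b + 24ab - 24b^2 - 72a - 64a^2 + 64ab)(6 - 3a - 8b)(-3 + 2a)    [distributive law]
= (27 - 48a + 3b + 88ab - 24b^2 - 64a^2)(6 - 3a - 8b)(-3 + 2a)    [combine like terms]
= (162 - 81a - 216b - 288a + 144a^2 + 384ab + 18b - 9ab - 24b^2 + 528ab - 264a^2b - 704ab^2 - 144b^2 + 72ab^2 + 192b^3 - 384a^2 + 192a^3 + 512a^2b)(-3 + 2a)    [distributive law]
= (162 - 369a - 198b - 240a^2 + 903ab - 168b^2 + 248a^2b - 632ab^2 + 192b^3 + 192a^3)(-3 + 2a)    [combine like terms]
= -486 + 324a + 1107a - 738a^2 + 594b - 396ab + 720a^2 - 480a^3 - 2709ab + 1806a^2b + 504b^2 - 336ab^2 - 744a^2b + 496a^3b + 1896ab^2 - 1264a^2b^2 - 576b^3 + 384ab^3 - 576a^3 + 384a^4    [distributive law]
= -486 + 1431a - 18a^2 + 594b - 3105ab - 1056a^3 + 1062a^2b + 504b^2 + 1560ab^2 + 496a^3b - 1264a^2b^2 - 576b^3 + 384ab^3 + 384a^4    [combine like terms]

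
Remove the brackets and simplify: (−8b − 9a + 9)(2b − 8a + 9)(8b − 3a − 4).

−128b^3 + 416ab^2 − 368b^2 + 438a^2b − 1246ab + 864b − 216a^3 + 171a^2 + 369a − 324

(−8b − 9a + 9)(2b − 8a + 9)(8b − 3a − 4)
= (−16b^2 + 64ab − 72b − 18ab + 72a^2 − 81a + 18b − 72a + 81)(8b − 3a − 4)    [distributive law]
= (−16b^2 + 46ab − 54b + 72a^2 − 153a + 81)(8b − 3a − 4)    [combine like terms]
= −128b^3 + 48ab^2 + 64b^2 + 368ab^2 − 138a^2b − 184ab − 432b^2 + 162ab + 216b + 576a^2b − 216a^3 − 288a^2 − 1224ab + 459a^2 + 612a + 648b − 243a − 324    [distributive law]
= −128b^3 + 416ab^2 − 368b^2 + 438a^2b − 1246ab + 864b − 216a^3 + 171a^2 + 369a − 324    [combine like terms]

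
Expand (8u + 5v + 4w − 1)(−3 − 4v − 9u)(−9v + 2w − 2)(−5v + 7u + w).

−472uv^2 + 1303u^2v + 905uvw + 438u^2w − 126uw^2 − 185uv + 210u^2 + 240uw − 2205uv^3 + 1611u^2v^2 + 571uv^2w + 2558u^2vw + 306uvw^2 + 4536u^3v − 1008u^3w − 648u^2w^2 + 1008u^3 − 695v^3 − 451v^2w + 238vw^2 + 25v^2 − 155vw − 900v^4 − 340v^3w + 264v^2w^2 − 24w^3 + 30w^2 − 32vw^3 − 72uw^3 + 30v − 42u − 6w

(8u + 5v + 4w − 1)(−3 − 4v − 9u)(−9v + 2w − 2)(−5v + 7u + w)
= (−24u − 32uv − 72u^2 − 15v − 20v^2 − 45uv − 12w − 16vw − 36uw + 3 + 4v + 9u)(−9v + 2w − 2)(−5v + 7u + w)    [distributive law]
= (−15u − 77uv − 72u^2 − 11v − 20v^2 − 12w − 16vw − 36uw + 3)(−9v + 2w − 2)(−5v + 7u + w)    [combine like terms]
= (135uv − 30uw + 30u + 693uv^2 − 154uvw + 154uv + 648u^2v − 144u^2w + 144u^2 + 99v^2 − 22vw + 22v + 180v^3 − 40v^2w + 40v^2 + 108vw − 24w^2 + 24w + 144v^2w − 32vw^2 + 32vw + 324uvw − 72uw^2 + 72uw − 27v + 6w − 6)(−5v + 7u + w)    [distributive law]
= (289uv + 42uw + 30u + 693uv^2 + 170uvw + 648u^2v − 144u^2w + 144u^2 + 139v^2 + 118vw − 5v + 180v^3 + 104v^2w − 24w^2 + 30w − 32vw^2 − 72uw^2 − 6)(−5v + 7u + w)    [combine like terms]
= −1445uv^2 + 2023u^2v + 289uvw − 210uvw + 294u^2w + 42uw^2 − 150uv + 210u^2 + 30uw − 3465uv^3 + 4851u^2v^2 + 693uv^2w − 850uv^2w + 1190u^2vw + 170uvw^2 − 3240u^2v^2 + 4536u^3v + 648u^2vw + 720u^2vw − 1008u^3w − 144u^2w^2 − 720u^2v + 1008u^3 + 144u^2w − 695v^3 + 973uv^2 + 139v^2w − 590v^2w + 826uvw + 118vw^2 + 25v^2 − 35uv − 5vw − 900v^4 + 1260uv^3 + 180v^3w − 520v^3w + 728uv^2w + 104v^2w^2 + 120vw^2 − 168uw^2 − 24w^3 − 150vw + 210uw + 30w^2 + 160v^2w^2 − 224uvw^2 − 32vw^3 + 360uvw^2 − 504u^2w^2 − 72uw^3 + 30v − 42u − 6w    [distributive law]
= −472uv^2 + 1303u^2v + 905uvw + 438u^2w − 126uw^2 − 185uv + 210u^2 + 240uw − 2205uv^3 + 1611u^2v^2 + 571uv^2w + 2558u^2vw + 306uvw^2 + 4536u^3v − 1008u^3w − 648u^2w^2 + 1008u^3 − 695v^3 − 451v^2w + 238vw^2 + 25v^2 − 155vw − 900v^4 − 340v^3w + 264v^2w^2 − 24w^3 + 30w^2 − 32vw^3 − 72uw^3 + 30v − 42u − 6w    [combine like terms]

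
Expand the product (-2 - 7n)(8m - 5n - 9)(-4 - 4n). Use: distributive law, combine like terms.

(-2 - 7n)(8m - 5n - 9)(-4 - 4n)
= (-16m + 10n + 18 - 56mn + 35n^2 + 63n)(-4 - 4n)    [distributive law]
= (-16m + 73n + 18 - 56mn + 35n^2)(-4 - 4n)    [combine like terms]
= 64m + 64mn - 292n - 292n^2 - 72 - 72n + 224mn + 224mn^2 - 140n^2 - 140n^3    [distributive law]
= 64m + 288mn - 364n - 432n^2 - 72 + 224mn^2 - 140n^3    [combine like terms]

64m + 288mn - 364n - 432n^2 - 72 + 224mn^2 - 140n^3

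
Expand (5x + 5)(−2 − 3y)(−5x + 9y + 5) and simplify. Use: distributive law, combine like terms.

50x^2 − 90xy + 75x^2y − 135xy^2 − 165y − 50 − 135y^2

(5x + 5)(−2 − 3y)(−5x + 9y + 5)
= (−10x − 15xy − 10 − 15y)(−5x + 9y + 5)    [distributive law]
= 50x^2 − 90xy − 50x + 75x^2y − 135xy^2 − 75xy + 50x − 90y − 50 + 75xy − 135y^2 − 75y    [distributive law]
= 50x^2 − 90xy + 75x^2y − 135xy^2 − 165y − 50 − 135y^2    [combine like terms]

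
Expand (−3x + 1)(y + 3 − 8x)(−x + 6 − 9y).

(−3x + 1)(y + 3 − 8x)(−x + 6 − 9y)
= (−3xy − 9x + 24x^2 + y + 3 − 8x)(−x + 6 − 9y)    [distributive law]
= (−3xy − 17x + 24x^2 + y + 3)(−x + 6 − 9y)    [combine like terms]
= 3x^2y − 18xy + 27xy^2 + 17x^2 − 102x + 153xy − 24x^3 + 144x^2 − 216x^2y − xy + 6y − 9y^2 − 3x + 18 − 27y    [distributive law]
= −213x^2y + 134xy + 27xy^2 + 161x^2 − 105x − 24x^3 − 21y − 9y^2 + 18    [combine like terms]

−213x^2y + 134xy + 27xy^2 + 161x^2 − 105x − 24x^3 − 21y − 9y^2 + 18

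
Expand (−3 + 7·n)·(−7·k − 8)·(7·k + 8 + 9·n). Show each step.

147·k^2 + 336·k − 595·k·n + 192 − 232·n − 343·k^2·n − 441·k·n^2 − 504·n^2

(−3 + 7·n)·(−7·k − 8)·(7·k + 8 + 9·n)
= (21·k + 24 − 49·k·n − 56·n)·(7·k + 8 + 9·n)    [distributive law]
= 147·k^2 + 168·k + 189·k·n + 168·k + 192 + 216·n − 343·k^2·n − 392·k·n − 441·k·n^2 − 392·k·n − 448·n − 504·n^2    [distributive law]
= 147·k^2 + 336·k − 595·k·n + 192 − 232·n − 343·k^2·n − 441·k·n^2 − 504·n^2    [combine like terms]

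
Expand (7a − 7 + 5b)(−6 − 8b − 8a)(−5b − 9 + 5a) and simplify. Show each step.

(7a − 7 + 5b)(−6 − 8b − 8a)(−5b − 9 + 5a)
= (−42a − 56ab − 56a^2 + 42 + 56b + 56a − 30b − 40b^2 − 40ab)(−5b − 9 + 5a)    [distributive law]
= (14a − 96ab − 56a^2 + 42 + 26b − 40b^2)(−5b − 9 + 5a)    [combine like terms]
= −70ab − 126a + 70a^2 + 480ab^2 + 864ab − 480a^2b + 280a^2b + 504a^2 − 280a^3 − 210b − 378 + 210a − 130b^2 − 234b + 130ab + 200b^3 + 360b^2 − 200ab^2    [distributive law]
= 924ab + 84a + 574a^2 + 280ab^2 − 200a^2b − 280a^3 − 444b − 378 + 230b^2 + 200b^3    [combine like terms]

924ab + 84a + 574a^2 + 280ab^2 − 200a^2b − 280a^3 − 444b − 378 + 230b^2 + 200b^3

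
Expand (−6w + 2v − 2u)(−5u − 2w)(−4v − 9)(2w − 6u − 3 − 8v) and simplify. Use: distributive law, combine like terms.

16uvw² + 736u²vw + 2820uvw + 1072uv²w + 36uw² + 1656u²w + 918uw − 96vw³ + 1080vw² + 416v²w² − 216w³ + 324w² + 80u²v² − 840uv² − 320uv³ + 300u²v − 270uv − 336v²w − 128v³w − 108vw + 240u³v + 540u³ + 270u²

(−6w + 2v − 2u)(−5u − 2w)(−4v − 9)(2w − 6u − 3 − 8v)
= (30uw + 12w² − 10uv − 4vw + 10u² + 4uw)(−4v − 9)(2w − 6u − 3 − 8v)    [distributive law]
= (34uw + 12w² − 10uv − 4vw + 10u²)(−4v − 9)(2w − 6u − 3 − 8v)    [combine like terms]
= (−136uvw − 306uw − 48vw² − 108w² + 40uv² + 90uv + 16v²w + 36vw − 40u²v − 90u²)(2w − 6u − 3 − 8v)    [distributive law]
= −272uvw² + 816u²vw + 408uvw + 1088uv²w − 612uw² + 1836u²w + 918uw + 2448uvw − 96vw³ + 288uvw² + 144vw² + 384v²w² − 216w³ + 648uw² + 324w² + 864vw² + 80uv²w − 240u²v² − 120uv² − 320uv³ + 180uvw − 540u²v − 270uv − 720uv² + 32v²w² − 96uv²w − 48v²w − 128v³w + 72vw² − 216uvw − 108vw − 288v²w − 80u²vw + 240u³v + 120u²v + 320u²v² − 180u²w + 540u³ + 270u² + 720u²v    [distributive law]
= 16uvw² + 736u²vw + 2820uvw + 1072uv²w + 36uw² + 1656u²w + 918uw − 96vw³ + 1080vw² + 416v²w² − 216w³ + 324w² + 80u²v² − 840uv² − 320uv³ + 300u²v − 270uv − 336v²w − 128v³w − 108vw + 240u³v + 540u³ + 270u²    [combine like terms]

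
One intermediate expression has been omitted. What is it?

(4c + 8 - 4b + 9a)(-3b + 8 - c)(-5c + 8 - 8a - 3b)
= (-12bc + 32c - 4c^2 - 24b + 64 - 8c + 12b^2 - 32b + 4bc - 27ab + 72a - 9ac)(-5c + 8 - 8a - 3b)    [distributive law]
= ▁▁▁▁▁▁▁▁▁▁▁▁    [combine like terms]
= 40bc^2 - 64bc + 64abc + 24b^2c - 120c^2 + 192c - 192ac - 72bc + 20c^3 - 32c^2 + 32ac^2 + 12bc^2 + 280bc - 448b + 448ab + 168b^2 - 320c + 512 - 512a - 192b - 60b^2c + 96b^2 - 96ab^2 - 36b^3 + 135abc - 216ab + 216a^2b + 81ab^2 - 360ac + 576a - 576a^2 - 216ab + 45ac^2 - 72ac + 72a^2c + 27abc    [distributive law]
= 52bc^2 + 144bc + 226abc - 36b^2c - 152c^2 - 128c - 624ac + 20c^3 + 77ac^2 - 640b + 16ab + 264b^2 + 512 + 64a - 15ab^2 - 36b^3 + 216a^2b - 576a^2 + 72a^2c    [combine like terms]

By combine like terms:

(-8bc + 24c - 4c^2 - 56b + 64 + 12b^2 - 27ab + 72a - 9ac)(-5c + 8 - 8a - 3b)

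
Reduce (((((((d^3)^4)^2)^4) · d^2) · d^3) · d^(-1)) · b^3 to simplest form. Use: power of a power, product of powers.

b^3·d^100

(((((((d^3)^4)^2)^4) · d^2) · d^3) · d^(-1)) · b^3
= ((((((d^3)^4)^8) · d^2) · d^3) · d^(-1)) · b^3    [power of a power]
= (((((d^3)^32) · d^2) · d^3) · d^(-1)) · b^3    [power of a power]
= (((d^96 · d^2) · d^3) · d^(-1)) · b^3    [power of a power]
= ((d^98 · d^3) · d^(-1)) · b^3    [product of powers]
= (d^101 · d^(-1)) · b^3    [product of powers]
= d^100 · b^3    [product of powers]
= b^3·d^100    [rearrange]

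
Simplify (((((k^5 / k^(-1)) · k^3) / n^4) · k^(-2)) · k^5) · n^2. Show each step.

k^12·n^(-2)

(((((k^5 / k^(-1)) · k^3) / n^4) · k^(-2)) · k^5) · n^2
= ((((k^6 · k^3) / n^4) · k^(-2)) · k^5) · n^2    [quotient of powers]
= (((k^9 / n^4) · k^(-2)) · k^5) · n^2    [product of powers]
= k^12·n^(-2)    [quotient of powers; product of powers]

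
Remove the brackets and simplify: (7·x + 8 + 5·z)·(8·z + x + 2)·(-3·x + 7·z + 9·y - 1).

-134·x^2·z + 307·x·z^2 + 549·x·y·z - 129·x·z - 21·x^3 + 63·x^2·y - 73·x^2 + 198·x·y - 70·x + 478·z^2 + 666·y·z + 38·z + 144·y - 16 + 280·z^3 + 360·y·z^2

(7·x + 8 + 5·z)·(8·z + x + 2)·(-3·x + 7·z + 9·y - 1)
= (56·x·z + 7·x^2 + 14·x + 64·z + 8·x + 16 + 40·z^2 + 5·x·z + 10·z)·(-3·x + 7·z + 9·y - 1)    [distributive law]
= (61·x·z + 7·x^2 + 22·x + 74·z + 16 + 40·z^2)·(-3·x + 7·z + 9·y - 1)    [combine like terms]
= -183·x^2·z + 427·x·z^2 + 549·x·y·z - 61·x·z - 21·x^3 + 49·x^2·z + 63·x^2·y - 7·x^2 - 66·x^2 + 154·x·z + 198·x·y - 22·x - 222·x·z + 518·z^2 + 666·y·z - 74·z - 48·x + 112·z + 144·y - 16 - 120·x·z^2 + 280·z^3 + 360·y·z^2 - 40·z^2    [distributive law]
= -134·x^2·z + 307·x·z^2 + 549·x·y·z - 129·x·z - 21·x^3 + 63·x^2·y - 73·x^2 + 198·x·y - 70·x + 478·z^2 + 666·y·z + 38·z + 144·y - 16 + 280·z^3 + 360·y·z^2    [combine like terms]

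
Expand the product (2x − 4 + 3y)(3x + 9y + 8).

(2x − 4 + 3y)(3x + 9y + 8)
= 6x^2 + 18xy + 16x − 12x − 36y − 32 + 9xy + 27y^2 + 24y    [distributive law]
= 6x^2 + 27xy + 4x − 12y − 32 + 27y^2    [combine like terms]

6x^2 + 27xy + 4x − 12y − 32 + 27y^2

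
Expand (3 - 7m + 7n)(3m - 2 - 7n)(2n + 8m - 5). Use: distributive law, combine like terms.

-584mn + 289m^2 - 163m + 163n + 30 + 175n^2 + 518m^2n - 168m^3 - 252mn^2 - 98n^3

(3 - 7m + 7n)(3m - 2 - 7n)(2n + 8m - 5)
= (9m - 6 - 21n - 21m^2 + 14m + 49mn + 21mn - 14n - 49n^2)(2n + 8m - 5)    [distributive law]
= (23m - 6 - 35n - 21m^2 + 70mn - 49n^2)(2n + 8m - 5)    [combine like terms]
= 46mn + 184m^2 - 115m - 12n - 48m + 30 - 70n^2 - 280mn + 175n - 42m^2n - 168m^3 + 105m^2 + 140mn^2 + 560m^2n - 350mn - 98n^3 - 392mn^2 + 245n^2    [distributive law]
= -584mn + 289m^2 - 163m + 163n + 30 + 175n^2 + 518m^2n - 168m^3 - 252mn^2 - 98n^3    [combine like terms]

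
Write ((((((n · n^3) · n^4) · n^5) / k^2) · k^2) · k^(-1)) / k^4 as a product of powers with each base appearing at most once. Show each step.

k^(-5)n^13

((((((n · n^3) · n^4) · n^5) / k^2) · k^2) · k^(-1)) / k^4
= (((((n^4 · n^4) · n^5) / k^2) · k^2) · k^(-1)) / k^4    [product of powers]
= ((((n^8 · n^5) / k^2) · k^2) · k^(-1)) / k^4    [product of powers]
= (((n^13 / k^2) · k^2) · k^(-1)) / k^4    [product of powers]
= k^(-5)n^13    [quotient of powers; product of powers]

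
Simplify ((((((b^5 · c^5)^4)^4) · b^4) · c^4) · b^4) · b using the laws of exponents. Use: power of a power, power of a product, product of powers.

b^89·c^84

((((((b^5 · c^5)^4)^4) · b^4) · c^4) · b^4) · b
= (((((b^5 · c^5)^16) · b^4) · c^4) · b^4) · b    [power of a power]
= ((((((b^5)^16) · ((c^5)^16)) · b^4) · c^4) · b^4) · b    [power of a product]
= ((((b^80 · ((c^5)^16)) · b^4) · c^4) · b^4) · b    [power of a power]
= ((((b^80 · c^80) · b^4) · c^4) · b^4) · b    [power of a power]
= b^89·c^84    [product of powers]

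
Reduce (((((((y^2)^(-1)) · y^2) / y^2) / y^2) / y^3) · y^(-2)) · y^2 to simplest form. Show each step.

y^(-7)

(((((((y^2)^(-1)) · y^2) / y^2) / y^2) / y^3) · y^(-2)) · y^2
= (((((y^(-2) · y^2) / y^2) / y^2) / y^3) · y^(-2)) · y^2    [power of a power]
= ((((y^0 / y^2) / y^2) / y^3) · y^(-2)) · y^2    [product of powers]
= (((y^(-2) / y^2) / y^3) · y^(-2)) · y^2    [quotient of powers]
= ((y^(-4) / y^3) · y^(-2)) · y^2    [quotient of powers]
= (y^(-7) · y^(-2)) · y^2    [quotient of powers]
= y^(-9) · y^2    [product of powers]
= y^(-7)    [product of powers]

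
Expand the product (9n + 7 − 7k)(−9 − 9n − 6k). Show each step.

(9n + 7 − 7k)(−9 − 9n − 6k)
= −81n − 81n² − 54kn − 63 − 63n − 42k + 63k + 63kn + 42k²    [distributive law]
= −144n − 81n² + 9kn − 63 + 21k + 42k²    [combine like terms]

−144n − 81n² + 9kn − 63 + 21k + 42k²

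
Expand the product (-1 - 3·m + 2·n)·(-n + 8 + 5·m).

(-1 - 3·m + 2·n)·(-n + 8 + 5·m)
= n - 8 - 5·m + 3·m·n - 24·m - 15·m^2 - 2·n^2 + 16·n + 10·m·n    [distributive law]
= 17·n - 8 - 29·m + 13·m·n - 15·m^2 - 2·n^2    [combine like terms]

17·n - 8 - 29·m + 13·m·n - 15·m^2 - 2·n^2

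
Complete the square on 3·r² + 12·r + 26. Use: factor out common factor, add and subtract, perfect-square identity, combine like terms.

3(r + 2)² + 14

3·r² + 12·r + 26
= 3(r² + 4·r) + 26    [factor out 3 from the r-terms]
= 3(r² + 4·r + 4 - 4) + 26    [add and subtract 4 inside the bracket]
= 3(r + 2)² - 12 + 26    [perfect-square identity]
= 3(r + 2)² + 14    [combine constants]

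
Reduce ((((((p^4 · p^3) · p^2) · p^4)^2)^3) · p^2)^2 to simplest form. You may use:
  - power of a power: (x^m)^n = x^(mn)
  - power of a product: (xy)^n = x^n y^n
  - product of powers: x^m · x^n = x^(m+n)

p^160

((((((p^4 · p^3) · p^2) · p^4)^2)^3) · p^2)^2
= ((((((p^4 · p^3) · p^2) · p^4)^2)^3)^2) · ((p^2)^2)    [power of a product]
= (((((p^4 · p^3) · p^2) · p^4)^2)^6) · ((p^2)^2)    [power of a power]
= ((((p^4 · p^3) · p^2) · p^4)^12) · ((p^2)^2)    [power of a power]
= ((((p^4 · p^3) · p^2)^12) · ((p^4)^12)) · ((p^2)^2)    [power of a product]
= ((((p^4 · p^3)^12) · ((p^2)^12)) · ((p^4)^12)) · ((p^2)^2)    [power of a product]
= (((((p^4)^12) · ((p^3)^12)) · ((p^2)^12)) · ((p^4)^12)) · ((p^2)^2)    [power of a product]
= (((p^48 · ((p^3)^12)) · ((p^2)^12)) · ((p^4)^12)) · ((p^2)^2)    [power of a power]
= (((p^48 · p^36) · ((p^2)^12)) · ((p^4)^12)) · ((p^2)^2)    [power of a power]
= ((p^84 · ((p^2)^12)) · ((p^4)^12)) · ((p^2)^2)    [product of powers]
= ((p^84 · p^24) · ((p^4)^12)) · ((p^2)^2)    [power of a power]
= (p^108 · ((p^4)^12)) · ((p^2)^2)    [product of powers]
= (p^108 · p^48) · ((p^2)^2)    [power of a power]
= p^156 · ((p^2)^2)    [product of powers]
= p^156 · p^4    [power of a power]
= p^160    [product of powers]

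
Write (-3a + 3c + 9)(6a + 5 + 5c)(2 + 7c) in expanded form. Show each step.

(-3a + 3c + 9)(6a + 5 + 5c)(2 + 7c)
= (-18a^2 - 15a - 15ac + 18ac + 15c + 15c^2 + 54a + 45 + 45c)(2 + 7c)    [distributive law]
= (-18a^2 + 39a + 3ac + 60c + 15c^2 + 45)(2 + 7c)    [combine like terms]
= -36a^2 - 126a^2c + 78a + 273ac + 6ac + 21ac^2 + 120c + 420c^2 + 30c^2 + 105c^3 + 90 + 315c    [distributive law]
= -36a^2 - 126a^2c + 78a + 279ac + 21ac^2 + 435c + 450c^2 + 105c^3 + 90    [combine like terms]

-36a^2 - 126a^2c + 78a + 279ac + 21ac^2 + 435c + 450c^2 + 105c^3 + 90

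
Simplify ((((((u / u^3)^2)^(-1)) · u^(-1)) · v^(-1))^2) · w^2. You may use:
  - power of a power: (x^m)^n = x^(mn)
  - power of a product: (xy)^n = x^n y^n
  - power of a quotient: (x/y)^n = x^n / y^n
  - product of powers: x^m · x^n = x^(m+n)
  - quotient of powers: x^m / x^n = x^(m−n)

((((((u / u^3)^2)^(-1)) · u^(-1)) · v^(-1))^2) · w^2
= ((((((u / u^3)^2)^(-1)) · u^(-1))^2) · ((v^(-1))^2)) · w^2    [power of a product]
= ((((((u / u^3)^2)^(-1))^2) · ((u^(-1))^2)) · ((v^(-1))^2)) · w^2    [power of a product]
= (((((u / u^3)^2)^(-2)) · ((u^(-1))^2)) · ((v^(-1))^2)) · w^2    [power of a power]
= ((((u / u^3)^(-4)) · ((u^(-1))^2)) · ((v^(-1))^2)) · w^2    [power of a power]
= ((((u^(-4)) / ((u^3)^(-4))) · ((u^(-1))^2)) · ((v^(-1))^2)) · w^2    [power of a quotient]
= (((u^(-4) / u^(-12)) · ((u^(-1))^2)) · ((v^(-1))^2)) · w^2    [power of a power]
= ((u^8 · ((u^(-1))^2)) · ((v^(-1))^2)) · w^2    [quotient of powers]
= ((u^8 · u^(-2)) · ((v^(-1))^2)) · w^2    [power of a power]
= (u^6 · ((v^(-1))^2)) · w^2    [product of powers]
= (u^6 · v^(-2)) · w^2    [power of a power]
= u^6v^(-2)w^2    [rearrange]

u^6v^(-2)w^2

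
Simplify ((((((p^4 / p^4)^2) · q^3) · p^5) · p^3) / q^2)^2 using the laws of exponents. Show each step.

p^16·q^2

((((((p^4 / p^4)^2) · q^3) · p^5) · p^3) / q^2)^2
= ((((((p^4 / p^4)^2) · q^3) · p^5) · p^3)^2) / ((q^2)^2)    [power of a quotient]
= ((((((p^4 / p^4)^2) · q^3) · p^5)^2) · ((p^3)^2)) / ((q^2)^2)    [power of a product]
= ((((((p^4 / p^4)^2) · q^3)^2) · ((p^5)^2)) · ((p^3)^2)) / ((q^2)^2)    [power of a product]
= ((((((p^4 / p^4)^2)^2) · ((q^3)^2)) · ((p^5)^2)) · ((p^3)^2)) / ((q^2)^2)    [power of a product]
= (((((p^4 / p^4)^4) · ((q^3)^2)) · ((p^5)^2)) · ((p^3)^2)) / ((q^2)^2)    [power of a power]
= ((((((p^4)^4) / ((p^4)^4)) · ((q^3)^2)) · ((p^5)^2)) · ((p^3)^2)) / ((q^2)^2)    [power of a quotient]
= ((((p^16 / ((p^4)^4)) · ((q^3)^2)) · ((p^5)^2)) · ((p^3)^2)) / ((q^2)^2)    [power of a power]
= ((((p^16 / p^16) · ((q^3)^2)) · ((p^5)^2)) · ((p^3)^2)) / ((q^2)^2)    [power of a power]
= (((p^0 · ((q^3)^2)) · ((p^5)^2)) · ((p^3)^2)) / ((q^2)^2)    [quotient of powers]
= (((p^0 · q^6) · ((p^5)^2)) · ((p^3)^2)) / ((q^2)^2)    [power of a power]
= (((p^0 · q^6) · p^10) · ((p^3)^2)) / ((q^2)^2)    [power of a power]
= (((p^0 · q^6) · p^10) · p^6) / ((q^2)^2)    [power of a power]
= (((p^0 · q^6) · p^10) · p^6) / q^4    [power of a power]
= p^16·q^2    [quotient of powers; product of powers]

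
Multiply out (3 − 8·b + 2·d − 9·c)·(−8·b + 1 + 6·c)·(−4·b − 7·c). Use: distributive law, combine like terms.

128·b^2 + 188·b·c − 12·b − 21·c − 63·c^2 − 256·b^3 − 544·b^2·c + 48·b·c^2 + 64·b^2·d + 64·b·c·d − 8·b·d − 14·c·d − 84·c^2·d + 378·c^3

(3 − 8·b + 2·d − 9·c)·(−8·b + 1 + 6·c)·(−4·b − 7·c)
= (−24·b + 3 + 18·c + 64·b^2 − 8·b − 48·b·c − 16·b·d + 2·d + 12·c·d + 72·b·c − 9·c − 54·c^2)·(−4·b − 7·c)    [distributive law]
= (−32·b + 3 + 9·c + 64·b^2 + 24·b·c − 16·b·d + 2·d + 12·c·d − 54·c^2)·(−4·b − 7·c)    [combine like terms]
= 128·b^2 + 224·b·c − 12·b − 21·c − 36·b·c − 63·c^2 − 256·b^3 − 448·b^2·c − 96·b^2·c − 168·b·c^2 + 64·b^2·d + 112·b·c·d − 8·b·d − 14·c·d − 48·b·c·d − 84·c^2·d + 216·b·c^2 + 378·c^3    [distributive law]
= 128·b^2 + 188·b·c − 12·b − 21·c − 63·c^2 − 256·b^3 − 544·b^2·c + 48·b·c^2 + 64·b^2·d + 64·b·c·d − 8·b·d − 14·c·d − 84·c^2·d + 378·c^3    [combine like terms]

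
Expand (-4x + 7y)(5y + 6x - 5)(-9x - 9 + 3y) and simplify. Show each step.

(-4x + 7y)(5y + 6x - 5)(-9x - 9 + 3y)
= (-20xy - 24x^2 + 20x + 35y^2 + 42xy - 35y)(-9x - 9 + 3y)    [distributive law]
= (22xy - 24x^2 + 20x + 35y^2 - 35y)(-9x - 9 + 3y)    [combine like terms]
= -198x^2y - 198xy + 66xy^2 + 216x^3 + 216x^2 - 72x^2y - 180x^2 - 180x + 60xy - 315xy^2 - 315y^2 + 105y^3 + 315xy + 315y - 105y^2    [distributive law]
= -270x^2y + 177xy - 249xy^2 + 216x^3 + 36x^2 - 180x - 420y^2 + 105y^3 + 315y    [combine like terms]

-270x^2y + 177xy - 249xy^2 + 216x^3 + 36x^2 - 180x - 420y^2 + 105y^3 + 315y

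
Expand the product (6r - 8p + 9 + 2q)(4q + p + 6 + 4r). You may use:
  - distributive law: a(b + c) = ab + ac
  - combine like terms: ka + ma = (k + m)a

(6r - 8p + 9 + 2q)(4q + p + 6 + 4r)
= 24qr + 6pr + 36r + 24r^2 - 32pq - 8p^2 - 48p - 32pr + 36q + 9p + 54 + 36r + 8q^2 + 2pq + 12q + 8qr    [distributive law]
= 32qr - 26pr + 72r + 24r^2 - 30pq - 8p^2 - 39p + 48q + 54 + 8q^2    [combine like terms]

32qr - 26pr + 72r + 24r^2 - 30pq - 8p^2 - 39p + 48q + 54 + 8q^2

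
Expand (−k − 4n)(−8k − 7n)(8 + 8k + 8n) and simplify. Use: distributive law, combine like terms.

(−k − 4n)(−8k − 7n)(8 + 8k + 8n)
= (8k^2 + 7kn + 32kn + 28n^2)(8 + 8k + 8n)    [distributive law]
= (8k^2 + 39kn + 28n^2)(8 + 8k + 8n)    [combine like terms]
= 64k^2 + 64k^3 + 64k^2n + 312kn + 312k^2n + 312kn^2 + 224n^2 + 224kn^2 + 224n^3    [distributive law]
= 64k^2 + 64k^3 + 376k^2n + 312kn + 536kn^2 + 224n^2 + 224n^3    [combine like terms]

64k^2 + 64k^3 + 376k^2n + 312kn + 536kn^2 + 224n^2 + 224n^3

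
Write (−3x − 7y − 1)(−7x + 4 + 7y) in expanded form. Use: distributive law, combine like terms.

(−3x − 7y − 1)(−7x + 4 + 7y)
= 21x^2 − 12x − 21xy + 49xy − 28y − 49y^2 + 7x − 4 − 7y    [distributive law]
= 21x^2 − 5x + 28xy − 35y − 49y^2 − 4    [combine like terms]

21x^2 − 5x + 28xy − 35y − 49y^2 − 4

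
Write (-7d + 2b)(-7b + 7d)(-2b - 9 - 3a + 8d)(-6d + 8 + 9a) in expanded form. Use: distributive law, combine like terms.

(-7d + 2b)(-7b + 7d)(-2b - 9 - 3a + 8d)(-6d + 8 + 9a)
= (49bd - 49d^2 - 14b^2 + 14bd)(-2b - 9 - 3a + 8d)(-6d + 8 + 9a)    [distributive law]
= (63bd - 49d^2 - 14b^2)(-2b - 9 - 3a + 8d)(-6d + 8 + 9a)    [combine like terms]
= (-126b^2d - 567bd - 189abd + 504bd^2 + 98bd^2 + 441d^2 + 147ad^2 - 392d^3 + 28b^3 + 126b^2 + 42ab^2 - 112b^2d)(-6d + 8 + 9a)    [distributive law]
= (-238b^2d - 567bd - 189abd + 602bd^2 + 441d^2 + 147ad^2 - 392d^3 + 28b^3 + 126b^2 + 42ab^2)(-6d + 8 + 9a)    [combine like terms]
= 1428b^2d^2 - 1904b^2d - 2142ab^2d + 3402bd^2 - 4536bd - 5103abd + 1134abd^2 - 1512abd - 1701a^2bd - 3612bd^3 + 4816bd^2 + 5418abd^2 - 2646d^3 + 3528d^2 + 3969ad^2 - 882ad^3 + 1176ad^2 + 1323a^2d^2 + 2352d^4 - 3136d^3 - 3528ad^3 - 168b^3d + 224b^3 + 252ab^3 - 756b^2d + 1008b^2 + 1134ab^2 - 252ab^2d + 336ab^2 + 378a^2b^2    [distributive law]
= 1428b^2d^2 - 2660b^2d - 2394ab^2d + 8218bd^2 - 4536bd - 6615abd + 6552abd^2 - 1701a^2bd - 3612bd^3 - 5782d^3 + 3528d^2 + 5145ad^2 - 4410ad^3 + 1323a^2d^2 + 2352d^4 - 168b^3d + 224b^3 + 252ab^3 + 1008b^2 + 1470ab^2 + 378a^2b^2    [combine like terms]

1428b^2d^2 - 2660b^2d - 2394ab^2d + 8218bd^2 - 4536bd - 6615abd + 6552abd^2 - 1701a^2bd - 3612bd^3 - 5782d^3 + 3528d^2 + 5145ad^2 - 4410ad^3 + 1323a^2d^2 + 2352d^4 - 168b^3d + 224b^3 + 252ab^3 + 1008b^2 + 1470ab^2 + 378a^2b^2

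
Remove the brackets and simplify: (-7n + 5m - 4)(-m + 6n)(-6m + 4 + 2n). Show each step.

-232m²n + 300mn + 326mn² - 216n² - 84n³ + 30m³ - 44m² + 16m - 96n

(-7n + 5m - 4)(-m + 6n)(-6m + 4 + 2n)
= (7mn - 42n² - 5m² + 30mn + 4m - 24n)(-6m + 4 + 2n)    [distributive law]
= (37mn - 42n² - 5m² + 4m - 24n)(-6m + 4 + 2n)    [combine like terms]
= -222m²n + 148mn + 74mn² + 252mn² - 168n² - 84n³ + 30m³ - 20m² - 10m²n - 24m² + 16m + 8mn + 144mn - 96n - 48n²    [distributive law]
= -232m²n + 300mn + 326mn² - 216n² - 84n³ + 30m³ - 44m² + 16m - 96n    [combine like terms]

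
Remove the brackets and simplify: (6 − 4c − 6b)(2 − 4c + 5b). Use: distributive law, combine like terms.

12 − 32c + 18b + 16c^2 + 4bc − 30b^2

(6 − 4c − 6b)(2 − 4c + 5b)
= 12 − 24c + 30b − 8c + 16c^2 − 20bc − 12b + 24bc − 30b^2    [distributive law]
= 12 − 32c + 18b + 16c^2 + 4bc − 30b^2    [combine like terms]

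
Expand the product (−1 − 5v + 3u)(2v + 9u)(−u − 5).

(−1 − 5v + 3u)(2v + 9u)(−u − 5)
= (−2v − 9u − 10v^2 − 45uv + 6uv + 27u^2)(−u − 5)    [distributive law]
= (−2v − 9u − 10v^2 − 39uv + 27u^2)(−u − 5)    [combine like terms]
= 2uv + 10v + 9u^2 + 45u + 10uv^2 + 50v^2 + 39u^2v + 195uv − 27u^3 − 135u^2    [distributive law]
= 197uv + 10v − 126u^2 + 45u + 10uv^2 + 50v^2 + 39u^2v − 27u^3    [combine like terms]

197uv + 10v − 126u^2 + 45u + 10uv^2 + 50v^2 + 39u^2v − 27u^3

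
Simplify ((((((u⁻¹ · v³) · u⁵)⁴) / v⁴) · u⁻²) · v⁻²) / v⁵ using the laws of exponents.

((((((u⁻¹ · v³) · u⁵)⁴) / v⁴) · u⁻²) · v⁻²) / v⁵
= ((((((u⁻¹ · v³)⁴) · ((u⁵)⁴)) / v⁴) · u⁻²) · v⁻²) / v⁵    [power of a product]
= (((((((u⁻¹)⁴) · ((v³)⁴)) · ((u⁵)⁴)) / v⁴) · u⁻²) · v⁻²) / v⁵    [power of a product]
= (((((u⁻⁴ · ((v³)⁴)) · ((u⁵)⁴)) / v⁴) · u⁻²) · v⁻²) / v⁵    [power of a power]
= (((((u⁻⁴ · v¹²) · ((u⁵)⁴)) / v⁴) · u⁻²) · v⁻²) / v⁵    [power of a power]
= (((((u⁻⁴ · v¹²) · u²⁰) / v⁴) · u⁻²) · v⁻²) / v⁵    [power of a power]
= u¹⁴·v    [quotient of powers; product of powers]

u¹⁴·v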